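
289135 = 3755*77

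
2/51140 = 1/25570=0.00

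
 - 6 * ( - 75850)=455100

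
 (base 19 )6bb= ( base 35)1x6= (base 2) 100101010010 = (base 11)187A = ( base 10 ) 2386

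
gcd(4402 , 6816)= 142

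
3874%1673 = 528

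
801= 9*89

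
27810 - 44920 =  - 17110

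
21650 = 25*866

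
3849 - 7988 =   -  4139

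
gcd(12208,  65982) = 14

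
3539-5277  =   - 1738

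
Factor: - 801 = -3^2*89^1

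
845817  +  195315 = 1041132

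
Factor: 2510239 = 53^1 *47363^1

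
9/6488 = 9/6488=0.00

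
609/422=1  +  187/422=1.44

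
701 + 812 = 1513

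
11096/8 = 1387 = 1387.00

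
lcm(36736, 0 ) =0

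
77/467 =77/467 = 0.16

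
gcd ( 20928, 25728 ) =192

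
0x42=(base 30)26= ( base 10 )66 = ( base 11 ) 60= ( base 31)24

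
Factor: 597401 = 7^1*31^1*2753^1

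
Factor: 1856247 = 3^1*17^2*2141^1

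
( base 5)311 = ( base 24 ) 39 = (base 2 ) 1010001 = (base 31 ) 2J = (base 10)81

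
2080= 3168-1088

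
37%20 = 17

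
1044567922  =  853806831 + 190761091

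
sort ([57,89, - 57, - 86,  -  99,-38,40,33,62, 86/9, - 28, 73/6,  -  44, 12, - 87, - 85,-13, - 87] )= [ - 99, - 87, - 87,  -  86,  -  85, - 57,-44 , - 38, - 28, - 13,86/9,12,73/6,  33, 40,57,62, 89]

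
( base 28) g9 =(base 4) 13021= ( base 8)711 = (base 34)DF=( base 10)457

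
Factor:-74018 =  - 2^1 * 7^1*17^1 * 311^1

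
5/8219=5/8219=0.00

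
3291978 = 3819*862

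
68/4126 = 34/2063 = 0.02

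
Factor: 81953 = 81953^1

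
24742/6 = 12371/3 = 4123.67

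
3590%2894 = 696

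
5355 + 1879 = 7234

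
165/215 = 33/43 = 0.77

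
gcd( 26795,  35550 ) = 5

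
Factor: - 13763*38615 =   -  531458245 = -5^1*7723^1*13763^1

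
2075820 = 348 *5965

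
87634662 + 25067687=112702349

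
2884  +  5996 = 8880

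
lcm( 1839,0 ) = 0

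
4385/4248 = 1+137/4248 =1.03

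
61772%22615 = 16542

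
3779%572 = 347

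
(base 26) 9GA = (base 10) 6510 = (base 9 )8833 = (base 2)1100101101110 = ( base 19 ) I0C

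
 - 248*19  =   - 4712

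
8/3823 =8/3823 = 0.00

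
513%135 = 108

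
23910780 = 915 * 26132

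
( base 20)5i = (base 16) 76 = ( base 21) 5d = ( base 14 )86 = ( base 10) 118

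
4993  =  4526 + 467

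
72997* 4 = 291988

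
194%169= 25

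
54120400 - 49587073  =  4533327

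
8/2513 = 8/2513 = 0.00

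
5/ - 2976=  - 5/2976 = - 0.00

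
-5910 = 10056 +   -  15966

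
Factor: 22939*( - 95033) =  - 2179961987 =- 7^1 * 29^3 * 113^2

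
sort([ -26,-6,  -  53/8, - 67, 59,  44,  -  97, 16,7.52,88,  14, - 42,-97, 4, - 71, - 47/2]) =[-97, - 97,-71 , - 67, - 42, - 26, -47/2 , - 53/8, - 6,4,  7.52, 14, 16,  44 , 59,  88 ]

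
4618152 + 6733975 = 11352127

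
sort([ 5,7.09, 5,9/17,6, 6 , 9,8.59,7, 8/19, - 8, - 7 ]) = [ - 8, - 7, 8/19,9/17, 5, 5, 6, 6,  7, 7.09, 8.59, 9]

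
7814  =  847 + 6967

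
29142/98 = 14571/49= 297.37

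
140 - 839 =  - 699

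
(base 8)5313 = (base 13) 1347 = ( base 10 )2763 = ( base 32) 2mb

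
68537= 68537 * 1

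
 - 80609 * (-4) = 322436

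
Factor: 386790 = 2^1*3^1*5^1*12893^1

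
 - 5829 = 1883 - 7712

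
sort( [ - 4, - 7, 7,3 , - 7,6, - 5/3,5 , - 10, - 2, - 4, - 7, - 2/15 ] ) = [ - 10,  -  7, - 7, - 7, - 4, - 4, - 2, - 5/3, - 2/15,3,5,6, 7 ]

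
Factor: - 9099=-3^3*337^1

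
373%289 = 84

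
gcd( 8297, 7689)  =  1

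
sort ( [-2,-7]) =[-7, - 2 ] 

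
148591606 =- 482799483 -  - 631391089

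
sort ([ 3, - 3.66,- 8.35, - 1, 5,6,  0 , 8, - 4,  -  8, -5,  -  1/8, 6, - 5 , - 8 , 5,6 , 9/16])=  [ - 8.35, - 8 ,-8,-5, - 5,-4, - 3.66, - 1, - 1/8, 0 , 9/16,3,5, 5,6, 6,6, 8]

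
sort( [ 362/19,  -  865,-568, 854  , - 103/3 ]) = [-865, - 568,-103/3, 362/19,854 ]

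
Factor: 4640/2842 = 80/49 = 2^4*5^1*7^(  -  2)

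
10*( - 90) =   -  900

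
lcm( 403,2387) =31031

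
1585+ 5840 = 7425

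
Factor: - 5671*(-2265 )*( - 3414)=-43852198410 = -2^1*3^2*5^1*53^1*107^1*151^1*569^1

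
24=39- 15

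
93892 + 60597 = 154489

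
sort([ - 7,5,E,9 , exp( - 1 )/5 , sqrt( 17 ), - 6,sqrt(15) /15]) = [ - 7,  -  6, exp( - 1) /5, sqrt( 15 ) /15,E,sqrt( 17 ), 5,9 ] 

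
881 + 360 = 1241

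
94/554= 47/277 = 0.17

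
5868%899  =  474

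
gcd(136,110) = 2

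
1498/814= 1 + 342/407 = 1.84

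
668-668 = 0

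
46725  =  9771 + 36954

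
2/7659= 2/7659 = 0.00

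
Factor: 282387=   3^1*7^2*17^1*113^1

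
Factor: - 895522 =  - 2^1*41^1  *  67^1 * 163^1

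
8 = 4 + 4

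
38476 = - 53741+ 92217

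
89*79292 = 7056988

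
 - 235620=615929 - 851549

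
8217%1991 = 253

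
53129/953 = 55 + 714/953 = 55.75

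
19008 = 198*96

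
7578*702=5319756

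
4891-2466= 2425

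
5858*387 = 2267046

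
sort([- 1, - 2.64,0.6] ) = [ - 2.64, - 1,0.6]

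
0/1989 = 0 = 0.00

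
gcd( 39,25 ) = 1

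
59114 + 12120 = 71234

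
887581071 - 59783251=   827797820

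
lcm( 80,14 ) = 560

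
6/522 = 1/87 = 0.01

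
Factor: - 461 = -461^1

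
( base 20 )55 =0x69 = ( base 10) 105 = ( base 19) 5A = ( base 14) 77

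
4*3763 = 15052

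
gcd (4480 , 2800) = 560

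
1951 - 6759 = - 4808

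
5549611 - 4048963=1500648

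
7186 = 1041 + 6145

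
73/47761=73/47761 = 0.00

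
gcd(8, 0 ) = 8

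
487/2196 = 487/2196= 0.22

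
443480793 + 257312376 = 700793169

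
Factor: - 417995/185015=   -  41^1*2039^1*37003^(  -  1 ) = -83599/37003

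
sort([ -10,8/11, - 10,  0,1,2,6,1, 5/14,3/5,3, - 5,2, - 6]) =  [ - 10, - 10, - 6, - 5,0, 5/14, 3/5 , 8/11,1, 1, 2, 2,3, 6]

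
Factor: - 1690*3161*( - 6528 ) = 2^8* 3^1 * 5^1*13^2*17^1*29^1*109^1 = 34873163520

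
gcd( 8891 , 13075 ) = 523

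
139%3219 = 139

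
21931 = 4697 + 17234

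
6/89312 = 3/44656 = 0.00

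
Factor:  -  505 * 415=-5^2 * 83^1*101^1 =-209575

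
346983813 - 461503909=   -114520096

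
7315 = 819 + 6496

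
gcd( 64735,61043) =1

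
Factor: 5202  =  2^1 * 3^2*17^2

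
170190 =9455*18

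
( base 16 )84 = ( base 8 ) 204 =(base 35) 3r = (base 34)3u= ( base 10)132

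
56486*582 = 32874852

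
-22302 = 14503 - 36805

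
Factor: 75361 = 11^1 * 13^1*17^1*31^1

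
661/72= 9  +  13/72= 9.18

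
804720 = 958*840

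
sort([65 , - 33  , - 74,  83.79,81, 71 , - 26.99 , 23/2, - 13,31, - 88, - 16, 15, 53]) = [ - 88,-74, - 33, - 26.99, -16 , - 13,23/2, 15, 31, 53,65 , 71 , 81, 83.79 ] 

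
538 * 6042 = 3250596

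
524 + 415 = 939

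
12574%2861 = 1130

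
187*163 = 30481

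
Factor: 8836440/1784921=2^3 * 3^1 * 5^1*29^( - 1)* 61^( - 1) * 1009^( - 1)*73637^1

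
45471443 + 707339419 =752810862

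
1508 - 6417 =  - 4909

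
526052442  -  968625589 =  - 442573147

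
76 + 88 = 164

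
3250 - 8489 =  - 5239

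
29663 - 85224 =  - 55561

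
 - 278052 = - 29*9588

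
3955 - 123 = 3832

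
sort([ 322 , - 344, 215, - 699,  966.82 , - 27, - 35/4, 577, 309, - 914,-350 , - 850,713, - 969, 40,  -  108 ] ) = [ - 969,  -  914,-850, - 699,  -  350, - 344,  -  108, - 27, - 35/4 , 40, 215, 309, 322, 577, 713, 966.82 ]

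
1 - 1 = 0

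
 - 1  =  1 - 2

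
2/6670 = 1/3335 = 0.00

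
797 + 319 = 1116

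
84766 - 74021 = 10745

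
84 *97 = 8148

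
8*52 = 416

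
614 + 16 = 630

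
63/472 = 63/472 = 0.13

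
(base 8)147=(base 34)31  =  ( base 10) 103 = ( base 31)3A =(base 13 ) 7C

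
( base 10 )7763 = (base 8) 17123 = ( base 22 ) g0j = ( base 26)BCF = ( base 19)129b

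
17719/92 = 17719/92   =  192.60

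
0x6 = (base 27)6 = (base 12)6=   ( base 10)6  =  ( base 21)6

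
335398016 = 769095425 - 433697409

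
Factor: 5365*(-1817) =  - 5^1*23^1*29^1*37^1*79^1 = - 9748205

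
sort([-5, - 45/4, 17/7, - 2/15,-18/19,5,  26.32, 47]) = [ - 45/4,-5,-18/19, - 2/15, 17/7, 5, 26.32,47] 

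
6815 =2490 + 4325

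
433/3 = 433/3 = 144.33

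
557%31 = 30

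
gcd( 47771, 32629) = 67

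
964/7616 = 241/1904 = 0.13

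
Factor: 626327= 13^1*48179^1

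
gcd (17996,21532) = 4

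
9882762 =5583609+4299153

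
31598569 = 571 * 55339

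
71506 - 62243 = 9263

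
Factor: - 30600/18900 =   -  2^1 * 3^(-1 ) * 7^ ( -1 )*17^1 = -34/21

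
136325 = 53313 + 83012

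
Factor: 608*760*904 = 417720320 = 2^11 * 5^1 * 19^2*113^1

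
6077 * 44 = 267388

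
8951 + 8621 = 17572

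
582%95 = 12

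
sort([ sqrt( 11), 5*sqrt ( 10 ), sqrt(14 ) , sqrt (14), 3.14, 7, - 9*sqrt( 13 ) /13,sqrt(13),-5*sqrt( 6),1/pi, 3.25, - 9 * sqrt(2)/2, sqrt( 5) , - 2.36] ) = [- 5 * sqrt(6),  -  9*sqrt( 2 ) /2 ,  -  9 * sqrt(13 )/13,-2.36,1/pi, sqrt( 5), 3.14,3.25, sqrt ( 11),sqrt( 13 ),sqrt( 14 ), sqrt(14),7, 5 *sqrt( 10 )] 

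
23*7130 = 163990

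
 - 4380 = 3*( - 1460)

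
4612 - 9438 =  - 4826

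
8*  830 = 6640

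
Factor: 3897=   3^2*433^1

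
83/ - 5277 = -1 + 5194/5277 = -0.02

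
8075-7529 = 546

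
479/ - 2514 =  - 479/2514 = -  0.19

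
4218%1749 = 720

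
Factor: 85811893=41^1*2092973^1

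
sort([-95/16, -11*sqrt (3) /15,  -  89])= [-89, - 95/16, - 11*sqrt (3 )/15]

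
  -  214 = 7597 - 7811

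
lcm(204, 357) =1428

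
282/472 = 141/236 = 0.60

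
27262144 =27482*992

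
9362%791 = 661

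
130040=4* 32510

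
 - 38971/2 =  - 38971/2  =  - 19485.50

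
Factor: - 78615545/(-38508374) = 2^( - 1 )*5^1* 587^ (  -  1)*1951^1*8059^1*32801^( - 1) 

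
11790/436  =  5895/218 = 27.04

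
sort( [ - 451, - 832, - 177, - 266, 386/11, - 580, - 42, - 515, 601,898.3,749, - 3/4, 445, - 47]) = [ -832 , - 580, - 515,  -  451, - 266, - 177 , - 47, - 42, - 3/4, 386/11, 445, 601,749, 898.3]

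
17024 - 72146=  - 55122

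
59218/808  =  29609/404 = 73.29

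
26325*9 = 236925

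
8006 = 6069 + 1937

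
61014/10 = 30507/5 = 6101.40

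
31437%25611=5826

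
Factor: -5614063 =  - 7^1 * 13^1*17^1*19^1 * 191^1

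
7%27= 7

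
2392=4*598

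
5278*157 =828646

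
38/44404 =19/22202 = 0.00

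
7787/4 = 1946+3/4=1946.75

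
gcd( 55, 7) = 1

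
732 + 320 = 1052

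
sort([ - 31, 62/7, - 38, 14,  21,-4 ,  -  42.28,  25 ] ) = [ - 42.28, - 38  ,-31,- 4 , 62/7, 14, 21,  25 ]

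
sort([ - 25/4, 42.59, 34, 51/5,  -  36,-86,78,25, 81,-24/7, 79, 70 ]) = [-86,  -  36,-25/4, - 24/7, 51/5, 25,34,42.59 , 70, 78,79, 81]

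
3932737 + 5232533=9165270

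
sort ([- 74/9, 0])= [-74/9, 0]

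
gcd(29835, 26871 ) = 39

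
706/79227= 706/79227 = 0.01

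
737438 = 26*28363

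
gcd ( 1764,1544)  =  4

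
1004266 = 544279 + 459987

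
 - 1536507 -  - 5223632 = 3687125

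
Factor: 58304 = 2^6*911^1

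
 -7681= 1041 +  - 8722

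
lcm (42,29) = 1218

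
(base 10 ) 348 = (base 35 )9X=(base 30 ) bi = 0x15c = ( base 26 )da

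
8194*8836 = 72402184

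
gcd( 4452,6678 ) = 2226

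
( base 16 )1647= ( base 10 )5703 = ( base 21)CJC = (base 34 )4VP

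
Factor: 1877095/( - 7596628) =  - 2^ ( - 2 )*5^1 * 11^1*13^( - 1 )*139^( - 1)*1051^( - 1)*34129^1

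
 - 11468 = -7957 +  - 3511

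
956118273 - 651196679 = 304921594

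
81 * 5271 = 426951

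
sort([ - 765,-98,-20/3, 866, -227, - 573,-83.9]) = [-765,-573,  -  227, -98, - 83.9 , - 20/3, 866]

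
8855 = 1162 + 7693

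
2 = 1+1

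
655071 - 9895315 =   -  9240244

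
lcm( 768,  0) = 0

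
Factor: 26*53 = 1378 = 2^1*13^1 * 53^1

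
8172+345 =8517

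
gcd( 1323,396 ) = 9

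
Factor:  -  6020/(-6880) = 2^(-3)*7^1  =  7/8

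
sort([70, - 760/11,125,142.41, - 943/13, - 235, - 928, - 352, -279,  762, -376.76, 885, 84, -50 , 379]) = [ - 928, - 376.76, - 352, - 279, - 235, - 943/13, - 760/11, - 50,70,84,125, 142.41,  379,  762, 885]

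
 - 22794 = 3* ( - 7598 ) 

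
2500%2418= 82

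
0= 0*127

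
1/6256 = 1/6256 = 0.00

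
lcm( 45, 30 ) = 90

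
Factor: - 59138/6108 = - 2^( - 1) * 3^( - 1 ) *509^(-1)*29569^1= - 29569/3054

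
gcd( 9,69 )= 3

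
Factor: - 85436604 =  -2^2*3^2* 11^1*79^1*2731^1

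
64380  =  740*87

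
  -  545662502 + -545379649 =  - 1091042151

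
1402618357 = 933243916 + 469374441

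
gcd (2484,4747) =1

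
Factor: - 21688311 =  - 3^1*17^1*223^1*1907^1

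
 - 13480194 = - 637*21162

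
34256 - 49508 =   -  15252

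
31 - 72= - 41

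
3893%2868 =1025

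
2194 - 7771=- 5577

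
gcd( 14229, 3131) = 31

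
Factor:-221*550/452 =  - 2^(  -  1)*5^2*11^1*13^1*17^1*113^( - 1) = - 60775/226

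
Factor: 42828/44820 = 3^(- 2 )*5^( - 1 )*43^1 =43/45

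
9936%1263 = 1095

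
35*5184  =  181440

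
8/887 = 8/887 = 0.01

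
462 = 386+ 76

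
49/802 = 49/802 = 0.06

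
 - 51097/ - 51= 51097/51=1001.90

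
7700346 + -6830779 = 869567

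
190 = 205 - 15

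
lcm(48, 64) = 192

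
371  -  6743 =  - 6372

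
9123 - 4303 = 4820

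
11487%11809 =11487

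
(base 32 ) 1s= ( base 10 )60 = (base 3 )2020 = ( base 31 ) 1T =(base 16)3C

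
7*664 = 4648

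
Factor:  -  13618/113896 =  - 2^( - 2 ) * 11^1*23^(-1) = -  11/92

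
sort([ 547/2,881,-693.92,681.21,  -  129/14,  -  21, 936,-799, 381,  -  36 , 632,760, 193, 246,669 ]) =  [ - 799,  -  693.92,-36, - 21, -129/14, 193, 246,547/2, 381, 632, 669,  681.21,760,881, 936] 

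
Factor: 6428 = 2^2*1607^1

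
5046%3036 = 2010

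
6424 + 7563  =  13987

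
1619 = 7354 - 5735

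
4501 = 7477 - 2976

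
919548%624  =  396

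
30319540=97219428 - 66899888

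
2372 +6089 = 8461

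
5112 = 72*71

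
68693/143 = 68693/143 = 480.37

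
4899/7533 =1633/2511 = 0.65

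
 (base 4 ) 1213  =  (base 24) 47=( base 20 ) 53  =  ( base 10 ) 103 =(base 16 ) 67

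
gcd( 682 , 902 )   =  22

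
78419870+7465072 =85884942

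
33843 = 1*33843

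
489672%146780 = 49332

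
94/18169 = 94/18169= 0.01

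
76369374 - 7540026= 68829348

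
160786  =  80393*2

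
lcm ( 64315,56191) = 5338145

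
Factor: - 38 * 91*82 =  - 283556 = - 2^2*7^1*13^1*19^1*41^1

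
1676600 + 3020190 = 4696790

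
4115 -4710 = -595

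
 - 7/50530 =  - 1 + 50523/50530 = - 0.00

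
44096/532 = 82  +  118/133 = 82.89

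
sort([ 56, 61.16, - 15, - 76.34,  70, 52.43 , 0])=[-76.34,  -  15, 0, 52.43, 56, 61.16, 70 ]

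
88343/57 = 88343/57 = 1549.88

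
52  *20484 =1065168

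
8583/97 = 88+47/97 = 88.48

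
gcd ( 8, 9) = 1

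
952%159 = 157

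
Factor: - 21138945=-3^1*5^1*1409263^1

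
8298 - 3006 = 5292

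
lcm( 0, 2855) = 0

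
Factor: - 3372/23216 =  - 843/5804 =- 2^(  -  2 )*3^1 * 281^1*1451^(  -  1)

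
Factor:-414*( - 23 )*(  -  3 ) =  - 28566=- 2^1*3^3*23^2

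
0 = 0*40236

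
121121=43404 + 77717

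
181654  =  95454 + 86200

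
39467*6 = 236802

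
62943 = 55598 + 7345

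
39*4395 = 171405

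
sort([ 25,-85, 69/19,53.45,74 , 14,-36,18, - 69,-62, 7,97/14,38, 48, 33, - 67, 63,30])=[ - 85,-69, - 67, - 62, - 36,69/19, 97/14,7,14,18, 25, 30 , 33, 38, 48,53.45,63, 74]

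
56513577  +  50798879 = 107312456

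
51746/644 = 80 + 113/322 =80.35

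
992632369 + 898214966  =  1890847335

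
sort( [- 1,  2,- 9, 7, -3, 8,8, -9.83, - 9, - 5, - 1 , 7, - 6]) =[ - 9.83,-9,- 9 , - 6, - 5, - 3, - 1, - 1,2,7,7, 8,8]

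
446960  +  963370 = 1410330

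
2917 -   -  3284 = 6201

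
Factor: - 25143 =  - 3^1*17^2*29^1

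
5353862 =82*65291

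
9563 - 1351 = 8212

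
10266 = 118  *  87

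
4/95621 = 4/95621 = 0.00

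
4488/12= 374=374.00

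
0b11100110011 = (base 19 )520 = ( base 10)1843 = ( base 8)3463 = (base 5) 24333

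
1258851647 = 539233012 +719618635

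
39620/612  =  64 +113/153  =  64.74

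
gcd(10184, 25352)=8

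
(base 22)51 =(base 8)157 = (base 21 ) 56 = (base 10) 111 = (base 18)63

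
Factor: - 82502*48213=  - 2^1*3^2 * 7^1*11^1*71^1*83^1*487^1 = -3977668926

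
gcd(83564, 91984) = 4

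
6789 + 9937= 16726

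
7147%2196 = 559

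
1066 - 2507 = - 1441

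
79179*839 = 66431181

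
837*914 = 765018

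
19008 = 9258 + 9750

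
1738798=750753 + 988045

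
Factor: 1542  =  2^1*3^1 *257^1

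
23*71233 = 1638359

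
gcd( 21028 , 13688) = 4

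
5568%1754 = 306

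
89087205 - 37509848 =51577357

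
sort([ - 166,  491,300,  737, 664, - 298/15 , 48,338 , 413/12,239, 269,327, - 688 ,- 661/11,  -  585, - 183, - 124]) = [ - 688, - 585, - 183, - 166,  -  124,-661/11  , - 298/15,413/12,  48, 239, 269,300,  327 , 338,491,664, 737]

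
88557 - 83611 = 4946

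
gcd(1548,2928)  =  12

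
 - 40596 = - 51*796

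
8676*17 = 147492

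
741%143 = 26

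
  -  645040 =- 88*7330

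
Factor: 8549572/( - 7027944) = -2137393/1756986 = - 2^(  -  1) *3^(  -  1)*7^(- 1) * 11^( - 1)  *17^1 * 59^1 * 2131^1*3803^( - 1)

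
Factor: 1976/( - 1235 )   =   - 2^3*5^ ( - 1 ) = - 8/5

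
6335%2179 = 1977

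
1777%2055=1777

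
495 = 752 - 257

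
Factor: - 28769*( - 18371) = 528515299 = 13^1*2213^1*18371^1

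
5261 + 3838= 9099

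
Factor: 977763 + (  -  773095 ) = 2^2*19^1  *  2693^1 = 204668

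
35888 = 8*4486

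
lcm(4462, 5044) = 116012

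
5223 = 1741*3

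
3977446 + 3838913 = 7816359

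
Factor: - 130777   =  -19^1*6883^1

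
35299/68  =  35299/68 = 519.10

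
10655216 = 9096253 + 1558963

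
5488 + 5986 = 11474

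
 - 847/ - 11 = 77/1 = 77.00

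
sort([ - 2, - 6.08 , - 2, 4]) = [ - 6.08, - 2, - 2 , 4]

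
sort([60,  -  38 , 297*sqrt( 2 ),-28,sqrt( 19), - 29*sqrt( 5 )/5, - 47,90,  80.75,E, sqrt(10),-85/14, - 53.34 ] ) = [ -53.34, - 47  ,-38 , - 28,-29*sqrt ( 5)/5, - 85/14, E, sqrt(10 ),sqrt( 19 ), 60, 80.75,90,297*sqrt(2 )]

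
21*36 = 756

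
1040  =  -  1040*(-1) 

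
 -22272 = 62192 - 84464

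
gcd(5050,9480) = 10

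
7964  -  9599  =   - 1635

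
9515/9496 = 9515/9496 = 1.00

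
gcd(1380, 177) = 3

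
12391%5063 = 2265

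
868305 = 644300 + 224005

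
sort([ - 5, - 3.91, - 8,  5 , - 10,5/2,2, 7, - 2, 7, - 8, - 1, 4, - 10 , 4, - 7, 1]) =[ - 10, - 10, - 8, - 8,  -  7 ,-5, - 3.91,  -  2 , - 1  ,  1, 2, 5/2 , 4,4 , 5, 7,7]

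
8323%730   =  293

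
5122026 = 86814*59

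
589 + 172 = 761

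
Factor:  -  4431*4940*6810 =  - 2^3 * 3^2*5^2*7^1*13^1*  19^1*211^1*227^1 = -149065043400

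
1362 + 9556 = 10918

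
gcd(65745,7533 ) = 27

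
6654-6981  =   - 327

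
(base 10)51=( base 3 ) 1220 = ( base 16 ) 33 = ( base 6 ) 123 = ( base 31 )1K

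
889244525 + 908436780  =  1797681305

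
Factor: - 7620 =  - 2^2*3^1*5^1 * 127^1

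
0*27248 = 0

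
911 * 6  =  5466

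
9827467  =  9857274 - 29807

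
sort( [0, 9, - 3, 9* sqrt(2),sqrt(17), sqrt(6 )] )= [ - 3, 0,sqrt( 6) , sqrt( 17), 9,  9*sqrt( 2) ] 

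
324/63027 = 36/7003 = 0.01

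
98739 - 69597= 29142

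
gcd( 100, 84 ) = 4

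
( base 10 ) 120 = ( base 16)78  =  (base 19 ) 66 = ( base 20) 60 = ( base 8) 170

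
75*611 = 45825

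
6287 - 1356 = 4931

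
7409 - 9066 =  - 1657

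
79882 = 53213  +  26669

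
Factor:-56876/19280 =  - 2^( - 2) *5^( - 1)*59^1 = - 59/20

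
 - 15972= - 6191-9781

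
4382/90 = 48+31/45=48.69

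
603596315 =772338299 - 168741984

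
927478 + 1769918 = 2697396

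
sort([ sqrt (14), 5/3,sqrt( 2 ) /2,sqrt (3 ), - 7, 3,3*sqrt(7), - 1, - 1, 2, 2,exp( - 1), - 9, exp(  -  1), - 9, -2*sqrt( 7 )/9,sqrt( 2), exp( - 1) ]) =[ -9, - 9,- 7,  -  1, - 1, - 2*sqrt( 7) /9, exp( - 1),exp( - 1),exp(  -  1),sqrt( 2 ) /2,sqrt( 2) , 5/3, sqrt ( 3), 2  ,  2,  3,sqrt(14) , 3 * sqrt( 7)]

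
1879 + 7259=9138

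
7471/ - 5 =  - 7471/5 = -1494.20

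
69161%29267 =10627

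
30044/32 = 7511/8 = 938.88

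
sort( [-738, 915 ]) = [ - 738, 915]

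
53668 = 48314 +5354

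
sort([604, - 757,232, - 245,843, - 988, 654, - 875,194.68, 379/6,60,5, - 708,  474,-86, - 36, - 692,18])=[ - 988,-875, - 757, - 708, - 692, - 245 , - 86,  -  36,5 , 18,  60,379/6,194.68,232, 474, 604,654,843]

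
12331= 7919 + 4412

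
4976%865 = 651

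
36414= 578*63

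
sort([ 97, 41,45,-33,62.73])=[-33, 41,45, 62.73,97 ]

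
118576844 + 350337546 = 468914390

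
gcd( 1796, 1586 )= 2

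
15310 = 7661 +7649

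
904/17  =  904/17=53.18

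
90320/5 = 18064  =  18064.00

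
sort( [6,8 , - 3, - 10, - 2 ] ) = [- 10 ,-3,  -  2,  6, 8 ] 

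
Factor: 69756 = 2^2*3^1 * 5813^1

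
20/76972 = 5/19243 = 0.00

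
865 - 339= 526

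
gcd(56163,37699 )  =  1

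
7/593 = 7/593 = 0.01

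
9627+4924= 14551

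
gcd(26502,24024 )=42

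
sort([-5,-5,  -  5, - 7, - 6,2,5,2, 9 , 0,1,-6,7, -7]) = [ - 7, - 7, - 6, - 6, - 5, - 5, - 5,0, 1,2,2,5,7, 9] 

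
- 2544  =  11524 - 14068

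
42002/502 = 21001/251 = 83.67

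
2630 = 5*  526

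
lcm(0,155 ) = 0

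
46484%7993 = 6519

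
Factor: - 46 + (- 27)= -73=   - 73^1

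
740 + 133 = 873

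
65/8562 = 65/8562   =  0.01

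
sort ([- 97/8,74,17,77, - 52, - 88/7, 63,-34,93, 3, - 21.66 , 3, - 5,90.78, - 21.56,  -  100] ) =[ - 100, - 52, - 34, - 21.66, - 21.56, - 88/7, - 97/8, -5,  3,3, 17, 63,74,77 , 90.78, 93 ] 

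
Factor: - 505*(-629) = 5^1*17^1*37^1*101^1 = 317645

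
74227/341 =74227/341 =217.67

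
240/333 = 80/111 =0.72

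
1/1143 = 1/1143 = 0.00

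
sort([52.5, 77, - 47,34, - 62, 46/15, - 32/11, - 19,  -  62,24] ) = [ - 62, - 62, - 47, - 19,  -  32/11,46/15, 24,34 , 52.5,77]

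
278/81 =3+35/81=3.43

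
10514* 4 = 42056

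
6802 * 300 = 2040600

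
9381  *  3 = 28143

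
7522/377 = 7522/377 = 19.95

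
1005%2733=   1005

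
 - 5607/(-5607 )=1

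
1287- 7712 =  - 6425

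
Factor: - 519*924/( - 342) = 2^1 * 7^1*11^1*19^(-1)*173^1 = 26642/19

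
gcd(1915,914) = 1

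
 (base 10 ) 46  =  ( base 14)34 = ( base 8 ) 56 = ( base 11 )42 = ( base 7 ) 64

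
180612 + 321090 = 501702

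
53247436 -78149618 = -24902182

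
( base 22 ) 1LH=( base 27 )18I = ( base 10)963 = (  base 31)102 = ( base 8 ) 1703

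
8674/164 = 52 + 73/82 =52.89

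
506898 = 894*567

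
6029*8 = 48232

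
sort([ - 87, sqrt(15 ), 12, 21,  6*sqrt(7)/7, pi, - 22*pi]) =[ - 87,-22*pi, 6*sqrt ( 7)/7,  pi, sqrt(15), 12, 21]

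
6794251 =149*45599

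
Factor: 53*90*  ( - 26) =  - 2^2*3^2*5^1 * 13^1*53^1 =-124020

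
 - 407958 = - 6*67993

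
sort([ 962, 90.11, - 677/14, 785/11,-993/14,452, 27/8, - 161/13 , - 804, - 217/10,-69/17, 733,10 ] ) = [ - 804, - 993/14, -677/14, - 217/10,  -  161/13, - 69/17, 27/8,10,785/11,90.11 , 452,733,  962]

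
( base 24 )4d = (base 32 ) 3d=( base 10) 109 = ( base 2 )1101101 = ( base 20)59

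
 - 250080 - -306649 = 56569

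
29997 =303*99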